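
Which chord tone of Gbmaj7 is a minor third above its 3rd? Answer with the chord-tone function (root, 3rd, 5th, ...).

The chord tones of Gbmaj7 (Gb major seventh) are Gb–Bb–Db–F.
The 3rd is Bb. A minor third above Bb is Db.
Db is the chord's 5th.

5th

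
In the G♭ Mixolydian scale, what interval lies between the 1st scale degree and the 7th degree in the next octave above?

minor fourteenth

The scale runs G♭ A♭ B♭ C♭ D♭ E♭ F♭.
That puts G♭ below F♭.
G♭ up to F♭ is 22 semitones, a half step narrower than a major fourteenth, so the interval is minor.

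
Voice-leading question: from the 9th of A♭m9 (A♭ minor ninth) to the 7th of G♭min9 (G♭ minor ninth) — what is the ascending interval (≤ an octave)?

d5

The 9th of A♭m9 (A♭ minor ninth) is B♭; the 7th of G♭min9 (G♭ minor ninth) is F♭.
5 letter names make it a fifth; at 6 semitones (a half step narrower than perfect) the quality is diminished.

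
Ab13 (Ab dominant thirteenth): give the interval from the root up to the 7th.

minor seventh

Ab13 (Ab dominant thirteenth) is spelled Ab–C–Eb–Gb–Bb–F.
The root is Ab and the 7th is Gb.
7 letter names make it a seventh; at 10 semitones (a half step narrower than major) the quality is minor.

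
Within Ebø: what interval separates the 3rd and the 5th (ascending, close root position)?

minor 3rd

Spelling the chord: Eb Gb Bbb Db.
So we need the interval from Gb up to Bbb.
3 letter names make it a third; at 3 semitones (a half step narrower than major) the quality is minor.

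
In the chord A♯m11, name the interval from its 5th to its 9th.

A♯m11 (A♯ minor eleventh) is spelled A♯–C♯–E♯–G♯–B♯–D♯.
So we need the interval from E♯ up to B♯.
From E♯ to B♯ is 7 semitones, exactly the perfect fifth.

P5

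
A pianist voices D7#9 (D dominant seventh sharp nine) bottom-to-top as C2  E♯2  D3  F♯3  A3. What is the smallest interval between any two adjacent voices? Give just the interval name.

minor 3rd

Adjacent intervals: C2→E♯2 = augmented third; E♯2→D3 = diminished seventh; D3→F♯3 = major third; F♯3→A3 = minor third.
The smallest is F♯3 to A3, a minor third (3 semitones).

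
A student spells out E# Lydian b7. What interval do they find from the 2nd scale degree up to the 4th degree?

major third

Spelling E# Lydian b7: E# F## G## A## B# C## D#.
The 2nd scale degree is F## and the 4th degree is A##.
From F## to A## is 4 semitones, exactly the major third.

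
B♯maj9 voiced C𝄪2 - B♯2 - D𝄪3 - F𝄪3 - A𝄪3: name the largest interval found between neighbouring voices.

minor seventh

Adjacent intervals: C𝄪2→B♯2 = minor seventh; B♯2→D𝄪3 = major third; D𝄪3→F𝄪3 = minor third; F𝄪3→A𝄪3 = major third.
The largest is C𝄪2 to B♯2, a minor seventh (10 semitones).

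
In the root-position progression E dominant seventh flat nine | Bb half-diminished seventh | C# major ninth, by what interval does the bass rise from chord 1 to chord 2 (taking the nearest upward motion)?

d5

The roots are E and Bb.
E up to Bb is 6 semitones, a half step narrower than a perfect fifth, so the interval is diminished.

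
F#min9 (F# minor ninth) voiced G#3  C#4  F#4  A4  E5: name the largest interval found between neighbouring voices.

perfect 5th

Adjacent intervals: G#3→C#4 = perfect fourth; C#4→F#4 = perfect fourth; F#4→A4 = minor third; A4→E5 = perfect fifth.
The largest is A4 to E5, a perfect fifth (7 semitones).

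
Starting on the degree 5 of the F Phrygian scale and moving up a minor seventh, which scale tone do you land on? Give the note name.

The scale is F Gb Ab Bb C Db Eb.
The degree 5 is C; a minor seventh above that is Bb — scale degree 4.

Bb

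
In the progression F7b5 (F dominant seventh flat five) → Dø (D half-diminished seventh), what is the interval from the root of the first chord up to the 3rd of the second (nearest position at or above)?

P1

F7b5 (F dominant seventh flat five) has F as its root, and Dø (D half-diminished seventh) has F as its 3rd.
Counting 1 letters and 0 half steps from F gives a perfect unison.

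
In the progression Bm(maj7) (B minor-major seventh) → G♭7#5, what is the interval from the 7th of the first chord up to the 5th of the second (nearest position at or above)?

The 7th of Bm(maj7) (B minor-major seventh) is A♯; the 5th of G♭7#5 is D.
4 letter names make it a fourth; at 4 semitones (a half step narrower than perfect) the quality is diminished.

diminished fourth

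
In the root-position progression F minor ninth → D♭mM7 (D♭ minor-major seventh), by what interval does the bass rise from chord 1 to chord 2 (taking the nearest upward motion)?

The roots are F and D♭.
6 letter names make it a sixth; at 8 semitones (a half step narrower than major) the quality is minor.

minor sixth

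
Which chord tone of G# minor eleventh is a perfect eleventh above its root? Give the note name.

G#m11: G#–B–D#–F#–A#–C#.
The root is G#. A perfect eleventh above G# is C#.
C# is the chord's 11th.

C#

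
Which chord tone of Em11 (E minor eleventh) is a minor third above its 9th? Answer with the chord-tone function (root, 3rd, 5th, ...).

The chord tones of E minor eleventh are E-G-B-D-F♯-A.
The 9th is F♯. A minor third above F♯ is A.
A is the chord's 11th.

11th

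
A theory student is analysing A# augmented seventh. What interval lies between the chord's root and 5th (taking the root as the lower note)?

augmented 5th

The chord tones of A#+7 (A# augmented seventh) are A#–C##–E##–G#.
That puts A# below E##.
A# up to E## is 8 semitones, a half step wider than a perfect fifth, so the interval is augmented.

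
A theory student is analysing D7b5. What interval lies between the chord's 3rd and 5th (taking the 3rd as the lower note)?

diminished third

D7b5: D–F#–Ab–C.
The 3rd is F# and the 5th is Ab.
3 letter names make it a third; at 2 semitones (a whole step narrower than major) the quality is diminished.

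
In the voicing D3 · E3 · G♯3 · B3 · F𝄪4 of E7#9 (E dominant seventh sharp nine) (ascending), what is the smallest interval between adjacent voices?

Adjacent intervals: D3→E3 = major second; E3→G♯3 = major third; G♯3→B3 = minor third; B3→F𝄪4 = augmented fifth.
The smallest is D3 to E3, a major second (2 semitones).

M2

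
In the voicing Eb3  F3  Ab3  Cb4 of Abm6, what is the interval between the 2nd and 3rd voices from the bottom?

Those voices are F3 and Ab3.
3 letter names make it a third; at 3 semitones (a half step narrower than major) the quality is minor.

minor third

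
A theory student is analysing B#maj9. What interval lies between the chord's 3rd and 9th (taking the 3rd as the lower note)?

m7

B#maj9 is spelled B#-D##-F##-A##-C##.
That puts D## below C##.
D## up to C## is 10 semitones, a half step narrower than a major seventh, so the interval is minor.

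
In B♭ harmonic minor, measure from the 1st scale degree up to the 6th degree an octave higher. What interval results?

minor 13th

B♭ harmonic minor: B♭ C D♭ E♭ F G♭ A.
So we need the interval from B♭ up to G♭.
13 letter names make it a thirteenth; at 20 semitones (a half step narrower than major) the quality is minor.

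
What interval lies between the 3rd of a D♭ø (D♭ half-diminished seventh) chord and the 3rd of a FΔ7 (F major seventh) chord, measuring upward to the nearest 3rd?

augmented third

The 3rd of D♭ø (D♭ half-diminished seventh) is F♭; the 3rd of FΔ7 (F major seventh) is A.
3 letter names make it a third; at 5 semitones (a half step wider than major) the quality is augmented.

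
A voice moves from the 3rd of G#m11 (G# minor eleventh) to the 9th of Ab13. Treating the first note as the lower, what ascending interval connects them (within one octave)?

The 3rd of G#m11 (G# minor eleventh) is B; the 9th of Ab13 is Bb.
From B to Bb: 11 semitones over an octave = diminished.

diminished 8th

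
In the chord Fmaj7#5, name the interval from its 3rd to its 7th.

Fmaj7#5: F–A–C#–E.
3rd = A; 7th = E.
Counting 5 letters and 7 half steps from A gives a perfect fifth.

perfect fifth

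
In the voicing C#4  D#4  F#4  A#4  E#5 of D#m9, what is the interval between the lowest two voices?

Those voices are C#4 and D#4.
Counting 2 letters and 2 half steps from C# gives a major second.

major 2nd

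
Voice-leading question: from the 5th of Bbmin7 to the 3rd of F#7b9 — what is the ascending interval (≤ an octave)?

A3

Bbmin7 has F as its 5th, and F#7b9 has A# as its 3rd.
F up to A# is 5 semitones, a half step wider than a major third, so the interval is augmented.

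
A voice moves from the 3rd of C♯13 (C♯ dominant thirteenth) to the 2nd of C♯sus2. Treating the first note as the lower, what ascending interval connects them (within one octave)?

minor 7th

The 3rd of C♯13 (C♯ dominant thirteenth) is E♯; the 2nd of C♯sus2 is D♯.
E♯ up to D♯ is 10 semitones, a half step narrower than a major seventh, so the interval is minor.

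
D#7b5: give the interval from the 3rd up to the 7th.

d5

The chord tones of D#7b5 are D#-F##-A-C#.
The 3rd is F## and the 7th is C#.
F## up to C# is 6 semitones, a half step narrower than a perfect fifth, so the interval is diminished.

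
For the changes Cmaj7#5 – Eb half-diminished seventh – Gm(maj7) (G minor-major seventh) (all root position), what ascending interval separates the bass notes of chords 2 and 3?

The roots are Eb and G.
Counting 3 letters and 4 half steps from Eb gives a major third.

M3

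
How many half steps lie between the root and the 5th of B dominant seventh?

7

Spelling the chord: B D# F# A.
B to F# is a perfect fifth: 7 semitones.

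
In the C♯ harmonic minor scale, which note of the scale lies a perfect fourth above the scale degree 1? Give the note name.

F#

The scale is C♯ D♯ E F♯ G♯ A B♯.
The scale degree 1 is C♯; a perfect fourth above that is F♯ — scale degree 4.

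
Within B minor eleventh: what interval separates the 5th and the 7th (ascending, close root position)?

The chord tones of B minor eleventh are B, D, F#, A, C#, E.
So we need the interval from F# up to A.
3 letter names make it a third; at 3 semitones (a half step narrower than major) the quality is minor.

minor third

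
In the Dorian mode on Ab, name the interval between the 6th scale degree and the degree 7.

m2

The scale runs Ab Bb Cb Db Eb F Gb.
6th scale degree = F; scale degree 7 = Gb.
From F to Gb: 1 semitone over a second = minor.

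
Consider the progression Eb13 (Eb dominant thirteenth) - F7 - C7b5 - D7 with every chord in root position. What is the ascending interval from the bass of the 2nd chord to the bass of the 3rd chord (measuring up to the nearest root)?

The roots are F and C.
Counting 5 letters and 7 half steps from F gives a perfect fifth.

P5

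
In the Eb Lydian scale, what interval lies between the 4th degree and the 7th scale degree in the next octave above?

Spelling the Eb Lydian scale: Eb F G A Bb C D.
The 4th degree is A and the scale degree 7 (up an octave) is D.
From A to D is 17 semitones, exactly the perfect eleventh.

perfect eleventh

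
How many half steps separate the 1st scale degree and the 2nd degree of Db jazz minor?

2

The scale is Db Eb Fb Gb Ab Bb C.
Db up to Eb is a major second — 2 semitones.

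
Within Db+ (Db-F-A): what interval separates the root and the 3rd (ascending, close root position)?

M3

So we need the interval from Db up to F.
Db up to F spans 3 letter names and 4 semitones — a major third.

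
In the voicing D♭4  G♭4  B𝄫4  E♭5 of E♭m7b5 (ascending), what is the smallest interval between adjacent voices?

Adjacent intervals: D♭4→G♭4 = perfect fourth; G♭4→B𝄫4 = minor third; B𝄫4→E♭5 = augmented fourth.
The smallest is G♭4 to B𝄫4, a minor third (3 semitones).

minor third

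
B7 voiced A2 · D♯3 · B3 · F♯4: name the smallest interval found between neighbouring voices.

augmented 4th

Adjacent intervals: A2→D♯3 = augmented fourth; D♯3→B3 = minor sixth; B3→F♯4 = perfect fifth.
The smallest is A2 to D♯3, an augmented fourth (6 semitones).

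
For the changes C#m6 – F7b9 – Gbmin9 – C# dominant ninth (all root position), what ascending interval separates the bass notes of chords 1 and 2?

d4

The roots are C# and F.
From C# to F: 4 semitones over a fourth = diminished.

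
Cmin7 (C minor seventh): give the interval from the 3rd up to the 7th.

perfect fifth

The chord tones of C-7 are C–E♭–G–B♭.
That puts E♭ below B♭.
Counting 5 letters and 7 half steps from E♭ gives a perfect fifth.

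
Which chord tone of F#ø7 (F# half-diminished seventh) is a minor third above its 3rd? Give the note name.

F#ø7 (F# half-diminished seventh) is spelled F#–A–C–E.
The 3rd is A. A minor third above A is C.
C is the chord's 5th.

C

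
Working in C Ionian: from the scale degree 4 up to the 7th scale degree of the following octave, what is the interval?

augmented eleventh

C major: C D E F G A B.
The scale degree 4 is F and the 7th scale degree (up an octave) is B.
F up to B is 18 semitones, a half step wider than a perfect eleventh, so the interval is augmented.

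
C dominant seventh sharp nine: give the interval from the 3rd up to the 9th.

Spelling the chord: C-E-G-B♭-D♯.
The 3rd is E and the 9th is D♯.
E up to D♯ spans 7 letter names and 11 semitones — a major seventh.

major seventh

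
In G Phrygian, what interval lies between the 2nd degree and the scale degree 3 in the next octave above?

M9

Spelling G Phrygian: G Ab Bb C D Eb F.
The 2nd degree is Ab and the 3rd degree (up an octave) is Bb.
Ab up to Bb spans 9 letter names and 14 semitones — a major ninth.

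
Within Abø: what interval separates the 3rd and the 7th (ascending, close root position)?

Abm7b5 (Ab half-diminished seventh) is spelled Ab, Cb, Ebb, Gb.
That puts Cb below Gb.
Counting 5 letters and 7 half steps from Cb gives a perfect fifth.

perfect fifth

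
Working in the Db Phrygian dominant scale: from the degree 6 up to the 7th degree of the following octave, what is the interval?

major 9th

Spelling the Db Phrygian dominant scale: Db Ebb F Gb Ab Bbb Cb.
So we need the interval from Bbb up to Cb.
From Bbb to Cb is 14 semitones, exactly the major ninth.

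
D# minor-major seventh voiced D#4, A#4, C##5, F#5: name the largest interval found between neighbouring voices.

perfect fifth

Adjacent intervals: D#4→A#4 = perfect fifth; A#4→C##5 = major third; C##5→F#5 = diminished fourth.
The largest is D#4 to A#4, a perfect fifth (7 semitones).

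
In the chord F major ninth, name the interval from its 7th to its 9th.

minor 3rd

F major ninth is spelled F A C E G.
So we need the interval from E up to G.
3 letter names make it a third; at 3 semitones (a half step narrower than major) the quality is minor.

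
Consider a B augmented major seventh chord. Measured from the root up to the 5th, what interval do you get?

augmented fifth

The chord tones of Bmaj7#5 are B, D♯, F𝄪, A♯.
Root = B; 5th = F𝄪.
5 letter names make it a fifth; at 8 semitones (a half step wider than perfect) the quality is augmented.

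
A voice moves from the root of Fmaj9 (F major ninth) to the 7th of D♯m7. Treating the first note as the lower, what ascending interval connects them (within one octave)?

The root of Fmaj9 (F major ninth) is F; the 7th of D♯m7 is C♯.
From F to C♯: 8 semitones over a fifth = augmented.

augmented fifth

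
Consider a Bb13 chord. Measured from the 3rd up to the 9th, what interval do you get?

Spelling the chord: Bb, D, F, Ab, C, G.
The 3rd is D and the 9th is C.
From D to C: 10 semitones over a seventh = minor.

minor 7th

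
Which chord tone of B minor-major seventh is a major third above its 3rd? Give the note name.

F#

BmM7: B, D, F♯, A♯.
The 3rd is D. A major third above D is F♯.
F♯ is the chord's 5th.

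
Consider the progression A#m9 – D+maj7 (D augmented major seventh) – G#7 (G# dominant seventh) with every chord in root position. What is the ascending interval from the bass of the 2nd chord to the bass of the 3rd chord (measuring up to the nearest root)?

augmented 4th

The roots are D and G#.
D up to G# is 6 semitones, a half step wider than a perfect fourth, so the interval is augmented.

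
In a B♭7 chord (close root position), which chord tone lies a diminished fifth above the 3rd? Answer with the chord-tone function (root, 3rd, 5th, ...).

7th

The chord tones of B♭7 are B♭, D, F, A♭.
The 3rd is D. A diminished fifth above D is A♭.
A♭ is the chord's 7th.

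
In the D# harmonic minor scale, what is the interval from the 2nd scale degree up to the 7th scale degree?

M6

Spelling the D# harmonic minor scale: D# E# F# G# A# B C##.
So we need the interval from E# up to C##.
From E# to C## is 9 semitones, exactly the major sixth.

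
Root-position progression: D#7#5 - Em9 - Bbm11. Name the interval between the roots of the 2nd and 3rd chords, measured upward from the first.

The roots are E and Bb.
E up to Bb is 6 semitones, a half step narrower than a perfect fifth, so the interval is diminished.

d5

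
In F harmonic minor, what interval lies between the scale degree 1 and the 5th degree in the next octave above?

P12

Spelling F harmonic minor: F G A♭ B♭ C D♭ E.
So we need the interval from F up to C.
Counting 12 letters and 19 half steps from F gives a perfect twelfth.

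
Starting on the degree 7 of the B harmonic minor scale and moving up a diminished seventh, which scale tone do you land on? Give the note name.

The scale is B C# D E F# G A#.
The degree 7 is A#; a diminished seventh above that is G — scale degree 6.

G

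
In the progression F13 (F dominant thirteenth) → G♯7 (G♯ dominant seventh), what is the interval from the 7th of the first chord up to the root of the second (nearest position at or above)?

F13 (F dominant thirteenth) has E♭ as its 7th, and G♯7 (G♯ dominant seventh) has G♯ as its root.
E♭ up to G♯ is 5 semitones, a half step wider than a major third, so the interval is augmented.

augmented third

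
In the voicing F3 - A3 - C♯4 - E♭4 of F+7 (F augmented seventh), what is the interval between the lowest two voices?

Those voices are F3 and A3.
From F to A is 4 semitones, exactly the major third.

major 3rd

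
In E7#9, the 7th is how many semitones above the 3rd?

6

E7#9 is spelled E-G#-B-D-F##.
G# to D is a diminished fifth: 6 semitones.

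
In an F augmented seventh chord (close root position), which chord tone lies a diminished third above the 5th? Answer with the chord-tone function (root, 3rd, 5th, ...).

7th

The chord tones of F7#5 are F A C♯ E♭.
The 5th is C♯. A diminished third above C♯ is E♭.
E♭ is the chord's 7th.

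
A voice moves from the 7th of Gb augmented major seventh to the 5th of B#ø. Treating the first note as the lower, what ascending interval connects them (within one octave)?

augmented unison

The 7th of Gb augmented major seventh is F; the 5th of B#ø is F#.
F up to F# is 1 semitone, a half step wider than a perfect unison, so the interval is augmented.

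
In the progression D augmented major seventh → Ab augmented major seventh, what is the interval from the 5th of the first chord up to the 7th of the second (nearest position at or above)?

diminished seventh

The 5th of D augmented major seventh is A#; the 7th of Ab augmented major seventh is G.
A# up to G is 9 semitones, a whole step narrower than a major seventh, so the interval is diminished.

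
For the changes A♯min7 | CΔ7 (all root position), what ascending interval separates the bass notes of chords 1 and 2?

diminished third

The roots are A♯ and C.
3 letter names make it a third; at 2 semitones (a whole step narrower than major) the quality is diminished.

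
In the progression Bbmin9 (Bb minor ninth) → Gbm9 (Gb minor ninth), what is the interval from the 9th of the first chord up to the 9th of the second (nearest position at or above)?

Bbmin9 (Bb minor ninth) has C as its 9th, and Gbm9 (Gb minor ninth) has Ab as its 9th.
From C to Ab: 8 semitones over a sixth = minor.

minor sixth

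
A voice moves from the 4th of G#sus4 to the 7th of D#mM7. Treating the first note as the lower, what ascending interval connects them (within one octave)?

augmented unison

The 4th of G#sus4 is C#; the 7th of D#mM7 is C##.
From C# to C##: 1 semitone over a unison = augmented.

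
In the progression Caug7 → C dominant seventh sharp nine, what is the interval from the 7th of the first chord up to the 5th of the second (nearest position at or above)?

major sixth

Caug7 has Bb as its 7th, and C dominant seventh sharp nine has G as its 5th.
From Bb to G is 9 semitones, exactly the major sixth.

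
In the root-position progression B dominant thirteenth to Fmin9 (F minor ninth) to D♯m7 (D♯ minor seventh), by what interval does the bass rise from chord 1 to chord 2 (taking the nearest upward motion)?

diminished 5th

The roots are B and F.
B up to F is 6 semitones, a half step narrower than a perfect fifth, so the interval is diminished.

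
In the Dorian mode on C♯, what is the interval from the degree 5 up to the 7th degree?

C♯ dorian: C♯ D♯ E F♯ G♯ A♯ B.
So we need the interval from G♯ up to B.
G♯ up to B is 3 semitones, a half step narrower than a major third, so the interval is minor.

minor third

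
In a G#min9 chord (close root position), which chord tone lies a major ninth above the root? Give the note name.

The chord tones of G#m9 are G#, B, D#, F#, A#.
The root is G#. A major ninth above G# is A#.
A# is the chord's 9th.

A#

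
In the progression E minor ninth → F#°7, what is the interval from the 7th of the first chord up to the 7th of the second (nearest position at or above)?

minor second

The 7th of E minor ninth is D; the 7th of F#°7 is Eb.
From D to Eb: 1 semitone over a second = minor.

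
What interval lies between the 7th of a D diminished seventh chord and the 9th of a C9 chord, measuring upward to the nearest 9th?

augmented second

D diminished seventh has C♭ as its 7th, and C9 has D as its 9th.
C♭ up to D is 3 semitones, a half step wider than a major second, so the interval is augmented.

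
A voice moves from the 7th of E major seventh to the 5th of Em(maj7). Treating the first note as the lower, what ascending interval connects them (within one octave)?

The 7th of E major seventh is D#; the 5th of Em(maj7) is B.
D# up to B is 8 semitones, a half step narrower than a major sixth, so the interval is minor.

minor sixth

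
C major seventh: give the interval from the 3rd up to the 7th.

perfect fifth

Spelling the chord: C, E, G, B.
So we need the interval from E up to B.
E up to B spans 5 letter names and 7 semitones — a perfect fifth.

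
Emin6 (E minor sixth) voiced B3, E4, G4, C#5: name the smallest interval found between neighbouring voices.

Adjacent intervals: B3→E4 = perfect fourth; E4→G4 = minor third; G4→C#5 = augmented fourth.
The smallest is E4 to G4, a minor third (3 semitones).

minor third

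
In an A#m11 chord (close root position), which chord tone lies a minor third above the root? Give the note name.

The chord tones of A#m11 are A#-C#-E#-G#-B#-D#.
The root is A#. A minor third above A# is C#.
C# is the chord's 3rd.

C#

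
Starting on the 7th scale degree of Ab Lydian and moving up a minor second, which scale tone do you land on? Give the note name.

The scale is Ab Bb C D Eb F G.
The 7th scale degree is G; a minor second above that is Ab — scale degree 1.

Ab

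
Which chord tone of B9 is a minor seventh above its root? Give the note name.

A

B9 is spelled B–D♯–F♯–A–C♯.
The root is B. A minor seventh above B is A.
A is the chord's 7th.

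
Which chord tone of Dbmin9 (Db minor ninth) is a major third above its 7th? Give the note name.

Spelling the chord: Db–Fb–Ab–Cb–Eb.
The 7th is Cb. A major third above Cb is Eb.
Eb is the chord's 9th.

Eb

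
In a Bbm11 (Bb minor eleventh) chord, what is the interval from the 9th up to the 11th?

Spelling the chord: Bb–Db–F–Ab–C–Eb.
9th = C; 11th = Eb.
From C to Eb: 3 semitones over a third = minor.

minor third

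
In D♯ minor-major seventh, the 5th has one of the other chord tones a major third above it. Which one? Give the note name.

D♯mM7 (D♯ minor-major seventh) is spelled D♯ F♯ A♯ C𝄪.
The 5th is A♯. A major third above A♯ is C𝄪.
C𝄪 is the chord's 7th.

C##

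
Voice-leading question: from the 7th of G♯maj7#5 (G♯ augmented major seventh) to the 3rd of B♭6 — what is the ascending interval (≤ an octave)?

The 7th of G♯maj7#5 (G♯ augmented major seventh) is F𝄪; the 3rd of B♭6 is D.
From F𝄪 to D: 7 semitones over a sixth = diminished.

diminished sixth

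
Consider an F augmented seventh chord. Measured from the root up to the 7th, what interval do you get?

Spelling the chord: F–A–C♯–E♭.
So we need the interval from F up to E♭.
From F to E♭: 10 semitones over a seventh = minor.

minor seventh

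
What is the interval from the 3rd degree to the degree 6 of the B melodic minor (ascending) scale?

Spelling the B melodic minor (ascending) scale: B C♯ D E F♯ G♯ A♯.
So we need the interval from D up to G♯.
D up to G♯ is 6 semitones, a half step wider than a perfect fourth, so the interval is augmented.

A4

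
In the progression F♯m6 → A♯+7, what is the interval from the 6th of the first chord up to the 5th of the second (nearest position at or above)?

A2

The 6th of F♯m6 is D♯; the 5th of A♯+7 is E𝄪.
2 letter names make it a second; at 3 semitones (a half step wider than major) the quality is augmented.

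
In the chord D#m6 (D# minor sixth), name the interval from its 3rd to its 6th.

A4

D#m6: D#–F#–A#–B#.
So we need the interval from F# up to B#.
From F# to B#: 6 semitones over a fourth = augmented.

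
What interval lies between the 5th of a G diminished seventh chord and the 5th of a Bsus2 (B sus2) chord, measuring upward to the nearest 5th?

A3

The 5th of G diminished seventh is Db; the 5th of Bsus2 (B sus2) is F#.
From Db to F#: 5 semitones over a third = augmented.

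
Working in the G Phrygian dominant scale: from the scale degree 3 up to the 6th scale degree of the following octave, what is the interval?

G phrygian dominant: G Ab B C D Eb F.
That puts B below Eb.
From B to Eb: 16 semitones over an eleventh = diminished.

diminished eleventh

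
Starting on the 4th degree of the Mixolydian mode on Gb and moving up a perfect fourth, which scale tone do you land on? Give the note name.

The scale is Gb Ab Bb Cb Db Eb Fb.
The 4th degree is Cb; a perfect fourth above that is Fb — scale degree 7.

Fb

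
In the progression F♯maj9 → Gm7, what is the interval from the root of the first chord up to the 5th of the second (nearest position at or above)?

F♯maj9 has F♯ as its root, and Gm7 has D as its 5th.
6 letter names make it a sixth; at 8 semitones (a half step narrower than major) the quality is minor.

minor sixth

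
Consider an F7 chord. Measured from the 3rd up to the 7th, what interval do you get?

The chord tones of F7 (F dominant seventh) are F, A, C, Eb.
3rd = A; 7th = Eb.
A up to Eb is 6 semitones, a half step narrower than a perfect fifth, so the interval is diminished.

diminished fifth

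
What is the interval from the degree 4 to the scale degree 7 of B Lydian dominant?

diminished fourth

Spelling B Lydian dominant: B C# D# E# F# G# A.
Degree 4 = E#; 7th scale degree = A.
From E# to A: 4 semitones over a fourth = diminished.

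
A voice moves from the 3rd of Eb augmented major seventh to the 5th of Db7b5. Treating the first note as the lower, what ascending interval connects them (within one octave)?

Eb augmented major seventh has G as its 3rd, and Db7b5 has Abb as its 5th.
G up to Abb is 0 semitones, a whole step narrower than a major second, so the interval is diminished.

diminished 2nd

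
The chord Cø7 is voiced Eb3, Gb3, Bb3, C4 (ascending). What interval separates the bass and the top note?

The outer voices are Eb3 and C4.
Counting 6 letters and 9 half steps from Eb gives a major sixth.

major sixth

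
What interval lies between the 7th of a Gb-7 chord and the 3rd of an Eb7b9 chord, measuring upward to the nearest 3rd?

The 7th of Gb-7 is Fb; the 3rd of Eb7b9 is G.
Fb up to G is 3 semitones, a half step wider than a major second, so the interval is augmented.

augmented second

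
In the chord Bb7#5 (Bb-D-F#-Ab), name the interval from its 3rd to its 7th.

That puts D below Ab.
D up to Ab is 6 semitones, a half step narrower than a perfect fifth, so the interval is diminished.

diminished 5th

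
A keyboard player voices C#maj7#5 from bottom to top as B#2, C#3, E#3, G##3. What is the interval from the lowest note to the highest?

major sixth

The outer voices are B#2 and G##3.
From B# to G## is 9 semitones, exactly the major sixth.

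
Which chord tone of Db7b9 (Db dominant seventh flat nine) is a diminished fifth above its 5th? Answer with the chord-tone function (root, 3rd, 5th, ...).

9th

Db7b9: Db-F-Ab-Cb-Ebb.
The 5th is Ab. A diminished fifth above Ab is Ebb.
Ebb is the chord's 9th.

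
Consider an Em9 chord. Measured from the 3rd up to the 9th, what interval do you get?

Spelling the chord: E G B D F♯.
So we need the interval from G up to F♯.
Counting 7 letters and 11 half steps from G gives a major seventh.

major 7th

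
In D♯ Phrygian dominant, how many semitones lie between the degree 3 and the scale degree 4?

The scale is D♯ E F𝄪 G♯ A♯ B C♯.
F𝄪 up to G♯ is a minor second — 1 semitone.

1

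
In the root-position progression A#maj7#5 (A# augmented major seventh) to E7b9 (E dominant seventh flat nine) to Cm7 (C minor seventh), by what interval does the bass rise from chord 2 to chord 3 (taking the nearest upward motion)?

The roots are E and C.
From E to C: 8 semitones over a sixth = minor.

minor sixth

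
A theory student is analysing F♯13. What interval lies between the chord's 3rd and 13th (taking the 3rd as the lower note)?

Spelling the chord: F♯ A♯ C♯ E G♯ D♯.
So we need the interval from A♯ up to D♯.
Counting 11 letters and 17 half steps from A♯ gives a perfect eleventh.

perfect eleventh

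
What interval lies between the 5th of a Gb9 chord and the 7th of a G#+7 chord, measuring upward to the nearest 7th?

The 5th of Gb9 is Db; the 7th of G#+7 is F#.
From Db to F#: 5 semitones over a third = augmented.

augmented third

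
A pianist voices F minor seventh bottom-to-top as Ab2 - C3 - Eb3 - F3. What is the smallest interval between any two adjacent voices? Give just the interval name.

major second

Adjacent intervals: Ab2→C3 = major third; C3→Eb3 = minor third; Eb3→F3 = major second.
The smallest is Eb3 to F3, a major second (2 semitones).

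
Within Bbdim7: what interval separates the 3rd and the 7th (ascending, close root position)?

d5

Bb°7 (Bb diminished seventh) is spelled Bb–Db–Fb–Abb.
3rd = Db; 7th = Abb.
From Db to Abb: 6 semitones over a fifth = diminished.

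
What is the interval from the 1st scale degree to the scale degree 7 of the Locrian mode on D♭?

Spelling the Locrian mode on D♭: D♭ E𝄫 F♭ G♭ A𝄫 B𝄫 C♭.
The 1st scale degree is D♭ and the scale degree 7 is C♭.
D♭ up to C♭ is 10 semitones, a half step narrower than a major seventh, so the interval is minor.

minor seventh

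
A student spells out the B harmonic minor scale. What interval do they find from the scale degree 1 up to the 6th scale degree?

B harmonic minor: B C♯ D E F♯ G A♯.
Scale degree 1 = B; 6th scale degree = G.
6 letter names make it a sixth; at 8 semitones (a half step narrower than major) the quality is minor.

minor 6th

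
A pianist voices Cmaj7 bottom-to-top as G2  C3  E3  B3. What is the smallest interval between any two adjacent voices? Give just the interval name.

Adjacent intervals: G2→C3 = perfect fourth; C3→E3 = major third; E3→B3 = perfect fifth.
The smallest is C3 to E3, a major third (4 semitones).

major 3rd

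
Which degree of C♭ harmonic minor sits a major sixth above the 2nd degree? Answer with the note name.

The scale is C♭ D♭ E𝄫 F♭ G♭ A𝄫 B♭.
The 2nd degree is D♭; a major sixth above that is B♭ — scale degree 7.

Bb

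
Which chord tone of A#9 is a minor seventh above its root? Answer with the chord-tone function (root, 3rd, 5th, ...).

7th

A#9 is spelled A#-C##-E#-G#-B#.
The root is A#. A minor seventh above A# is G#.
G# is the chord's 7th.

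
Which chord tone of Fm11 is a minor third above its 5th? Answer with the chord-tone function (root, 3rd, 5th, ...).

7th

F minor eleventh: F–A♭–C–E♭–G–B♭.
The 5th is C. A minor third above C is E♭.
E♭ is the chord's 7th.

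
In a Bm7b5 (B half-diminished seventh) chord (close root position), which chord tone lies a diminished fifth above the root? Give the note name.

F

Bø is spelled B, D, F, A.
The root is B. A diminished fifth above B is F.
F is the chord's 5th.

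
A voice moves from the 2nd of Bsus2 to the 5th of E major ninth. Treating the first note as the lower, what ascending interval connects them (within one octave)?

Bsus2 has C♯ as its 2nd, and E major ninth has B as its 5th.
C♯ up to B is 10 semitones, a half step narrower than a major seventh, so the interval is minor.

minor seventh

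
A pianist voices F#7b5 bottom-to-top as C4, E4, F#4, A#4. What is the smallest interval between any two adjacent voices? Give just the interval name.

Adjacent intervals: C4→E4 = major third; E4→F#4 = major second; F#4→A#4 = major third.
The smallest is E4 to F#4, a major second (2 semitones).

major second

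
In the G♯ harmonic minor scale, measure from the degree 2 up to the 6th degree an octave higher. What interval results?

G♯ harmonic minor: G♯ A♯ B C♯ D♯ E F𝄪.
Degree 2 = A♯; degree 6 (up an octave) = E.
From A♯ to E: 18 semitones over a twelfth = diminished.

d12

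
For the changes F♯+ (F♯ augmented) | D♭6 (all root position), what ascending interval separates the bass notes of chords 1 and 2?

The roots are F♯ and D♭.
From F♯ to D♭: 7 semitones over a sixth = diminished.

diminished sixth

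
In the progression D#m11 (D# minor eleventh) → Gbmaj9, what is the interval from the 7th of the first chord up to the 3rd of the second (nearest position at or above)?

D#m11 (D# minor eleventh) has C# as its 7th, and Gbmaj9 has Bb as its 3rd.
7 letter names make it a seventh; at 9 semitones (a whole step narrower than major) the quality is diminished.

d7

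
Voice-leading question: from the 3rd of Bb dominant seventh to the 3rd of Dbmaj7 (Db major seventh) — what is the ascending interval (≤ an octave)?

The 3rd of Bb dominant seventh is D; the 3rd of Dbmaj7 (Db major seventh) is F.
3 letter names make it a third; at 3 semitones (a half step narrower than major) the quality is minor.

minor third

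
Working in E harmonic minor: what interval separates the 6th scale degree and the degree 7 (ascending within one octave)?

augmented second

Spelling E harmonic minor: E F♯ G A B C D♯.
The 6th scale degree is C and the scale degree 7 is D♯.
2 letter names make it a second; at 3 semitones (a half step wider than major) the quality is augmented.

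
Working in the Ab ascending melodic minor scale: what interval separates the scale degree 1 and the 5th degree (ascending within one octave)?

Ab melodic minor: Ab Bb Cb Db Eb F G.
So we need the interval from Ab up to Eb.
Counting 5 letters and 7 half steps from Ab gives a perfect fifth.

perfect fifth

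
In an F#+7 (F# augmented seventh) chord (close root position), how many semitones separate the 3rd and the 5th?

F#aug7 (F# augmented seventh): F# A# C## E.
A# to C## is a major third: 4 semitones.

4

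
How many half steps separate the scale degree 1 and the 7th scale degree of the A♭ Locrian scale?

10

The scale is A♭ B𝄫 C♭ D♭ E𝄫 F♭ G♭.
A♭ up to G♭ is a minor seventh — 10 semitones.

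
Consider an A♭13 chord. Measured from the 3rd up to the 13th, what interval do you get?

A♭13 is spelled A♭-C-E♭-G♭-B♭-F.
3rd = C; 13th = F.
C up to F spans 11 letter names and 17 semitones — a perfect eleventh.

perfect eleventh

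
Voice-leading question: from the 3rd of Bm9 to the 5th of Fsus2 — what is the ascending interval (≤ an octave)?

minor 7th

Bm9 has D as its 3rd, and Fsus2 has C as its 5th.
7 letter names make it a seventh; at 10 semitones (a half step narrower than major) the quality is minor.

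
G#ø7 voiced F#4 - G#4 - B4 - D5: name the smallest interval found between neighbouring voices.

Adjacent intervals: F#4→G#4 = major second; G#4→B4 = minor third; B4→D5 = minor third.
The smallest is F#4 to G#4, a major second (2 semitones).

major second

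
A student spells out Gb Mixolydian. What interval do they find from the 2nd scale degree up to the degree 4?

The scale runs Gb Ab Bb Cb Db Eb Fb.
The 2nd scale degree is Ab and the degree 4 is Cb.
3 letter names make it a third; at 3 semitones (a half step narrower than major) the quality is minor.

minor 3rd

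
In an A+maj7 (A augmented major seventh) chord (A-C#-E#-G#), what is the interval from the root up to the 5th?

So we need the interval from A up to E#.
A up to E# is 8 semitones, a half step wider than a perfect fifth, so the interval is augmented.

augmented fifth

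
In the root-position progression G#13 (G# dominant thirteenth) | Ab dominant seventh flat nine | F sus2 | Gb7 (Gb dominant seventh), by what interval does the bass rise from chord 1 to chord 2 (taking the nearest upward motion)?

diminished 2nd

The roots are G# and Ab.
From G# to Ab: 0 semitones over a second = diminished.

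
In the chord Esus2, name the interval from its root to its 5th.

perfect fifth

The chord tones of Esus2 (E sus2) are E F♯ B.
So we need the interval from E up to B.
From E to B is 7 semitones, exactly the perfect fifth.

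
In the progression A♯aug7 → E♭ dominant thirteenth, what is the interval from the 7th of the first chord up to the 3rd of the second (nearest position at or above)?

The 7th of A♯aug7 is G♯; the 3rd of E♭ dominant thirteenth is G.
8 letter names make it an octave; at 11 semitones (a half step narrower than perfect) the quality is diminished.

diminished 8th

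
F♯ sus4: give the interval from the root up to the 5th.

F♯sus4 is spelled F♯ B C♯.
The root is F♯ and the 5th is C♯.
From F♯ to C♯ is 7 semitones, exactly the perfect fifth.

perfect 5th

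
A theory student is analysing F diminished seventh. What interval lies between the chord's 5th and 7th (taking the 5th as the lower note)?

minor third

The chord tones of Fdim7 are F–Ab–Cb–Ebb.
5th = Cb; 7th = Ebb.
Cb up to Ebb is 3 semitones, a half step narrower than a major third, so the interval is minor.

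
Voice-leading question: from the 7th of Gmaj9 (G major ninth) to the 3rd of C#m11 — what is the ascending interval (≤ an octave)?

minor seventh

The 7th of Gmaj9 (G major ninth) is F#; the 3rd of C#m11 is E.
From F# to E: 10 semitones over a seventh = minor.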